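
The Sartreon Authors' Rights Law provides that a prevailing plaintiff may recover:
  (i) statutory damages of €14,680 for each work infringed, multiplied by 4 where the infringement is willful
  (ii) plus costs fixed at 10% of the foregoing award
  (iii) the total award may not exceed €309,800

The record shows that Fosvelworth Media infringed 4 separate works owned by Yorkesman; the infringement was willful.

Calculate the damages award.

Statutory damages: 4 × €14,680 = €58,720
Multiplied by 4: 4 × €58,720 = €234,880
Costs: 10% of €234,880 = €23,488
Award plus costs: €234,880 + €23,488 = €258,368
Cap at €309,800: €258,368 is within the cap, no reduction.

€258,368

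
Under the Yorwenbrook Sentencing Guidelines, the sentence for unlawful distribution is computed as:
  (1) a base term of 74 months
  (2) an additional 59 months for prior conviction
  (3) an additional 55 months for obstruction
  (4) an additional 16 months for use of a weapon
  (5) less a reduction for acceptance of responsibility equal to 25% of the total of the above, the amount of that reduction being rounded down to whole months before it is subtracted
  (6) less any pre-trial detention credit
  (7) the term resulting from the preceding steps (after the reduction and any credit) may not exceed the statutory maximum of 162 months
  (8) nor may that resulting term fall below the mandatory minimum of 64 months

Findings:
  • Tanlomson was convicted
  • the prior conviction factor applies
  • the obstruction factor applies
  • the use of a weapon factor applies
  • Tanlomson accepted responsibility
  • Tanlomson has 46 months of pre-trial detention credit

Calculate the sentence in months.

Prior conviction enhancement: +59 months
Obstruction enhancement: +55 months
Use of a weapon enhancement: +16 months
Adjusted term: 74 months + 59 months + 55 months + 16 months = 204 months
Acceptance of responsibility reduction: 25% of 204 months = 51 months (rounded down)
After reduction: 204 − 51 = 153 months
Less pre-trial detention credit: 153 months − 46 months = 107 months
Cap at 162 months: 107 months is within the cap, no reduction.
Minimum 64 months: 107 months meets the minimum, no increase.

107 months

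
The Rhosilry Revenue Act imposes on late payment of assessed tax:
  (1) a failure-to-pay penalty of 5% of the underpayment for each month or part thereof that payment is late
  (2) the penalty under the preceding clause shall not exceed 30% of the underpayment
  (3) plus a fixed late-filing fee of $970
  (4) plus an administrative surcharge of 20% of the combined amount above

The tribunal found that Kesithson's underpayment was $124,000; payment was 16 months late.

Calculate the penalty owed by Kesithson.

Accrued rate: 5% × 16 = 80%, capped at 30% → 30%
Failure-to-pay penalty: 30% of $124,000 = $37,200
Penalty before surcharge: $37,200 + $970 = $38,170
Administrative surcharge: 20% of $38,170 = $7,634
Total penalty: $38,170 + $7,634 = $45,804

$45,804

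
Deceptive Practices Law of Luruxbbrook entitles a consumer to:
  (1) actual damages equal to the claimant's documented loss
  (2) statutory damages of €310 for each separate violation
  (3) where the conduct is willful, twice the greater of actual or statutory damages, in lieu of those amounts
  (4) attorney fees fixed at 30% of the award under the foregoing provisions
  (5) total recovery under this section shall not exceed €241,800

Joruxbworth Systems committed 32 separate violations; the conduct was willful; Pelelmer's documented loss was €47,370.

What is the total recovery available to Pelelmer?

€123,162

Statutory damages: 32 × €310 = €9,920
Greater of actual damages (€47,370) or statutory damages (€9,920): €47,370
Doubled: 2 × €47,370 = €94,740
Attorney fees: 30% of €94,740 = €28,422
Total before cap: €94,740 + €28,422 = €123,162
Cap at €241,800: €123,162 is within the cap, no reduction.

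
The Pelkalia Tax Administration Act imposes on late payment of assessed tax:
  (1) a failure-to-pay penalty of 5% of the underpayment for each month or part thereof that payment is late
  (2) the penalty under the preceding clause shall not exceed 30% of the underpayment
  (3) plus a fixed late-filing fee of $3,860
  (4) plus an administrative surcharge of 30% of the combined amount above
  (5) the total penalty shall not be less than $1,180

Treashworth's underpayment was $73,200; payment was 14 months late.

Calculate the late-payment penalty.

Penalty: $33,566

Accrued rate: 5% × 14 = 70%, capped at 30% → 30%
Failure-to-pay penalty: 30% of $73,200 = $21,960
Penalty before surcharge: $21,960 + $3,860 = $25,820
Administrative surcharge: 30% of $25,820 = $7,746
Total penalty: $25,820 + $7,746 = $33,566
Minimum $1,180: $33,566 meets the minimum, no increase.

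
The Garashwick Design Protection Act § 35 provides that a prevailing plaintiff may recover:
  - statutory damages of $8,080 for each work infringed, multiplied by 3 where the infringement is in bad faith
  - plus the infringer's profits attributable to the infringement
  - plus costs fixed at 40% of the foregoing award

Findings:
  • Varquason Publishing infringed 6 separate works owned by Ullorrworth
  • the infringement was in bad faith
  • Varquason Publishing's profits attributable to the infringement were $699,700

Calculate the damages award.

$1,183,196

Statutory damages: 6 × $8,080 = $48,480
Trebled: 3 × $48,480 = $145,440
Combined award: $145,440 + $699,700 = $845,140
Costs: 40% of $845,140 = $338,056
Award plus costs: $845,140 + $338,056 = $1,183,196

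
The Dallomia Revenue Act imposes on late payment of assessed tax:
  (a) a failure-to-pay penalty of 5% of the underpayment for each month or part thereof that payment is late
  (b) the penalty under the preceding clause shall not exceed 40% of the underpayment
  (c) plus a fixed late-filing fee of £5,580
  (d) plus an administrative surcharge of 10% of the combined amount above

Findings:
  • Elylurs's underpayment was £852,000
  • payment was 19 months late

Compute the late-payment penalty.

Accrued rate: 5% × 19 = 95%, capped at 40% → 40%
Failure-to-pay penalty: 40% of £852,000 = £340,800
Penalty before surcharge: £340,800 + £5,580 = £346,380
Administrative surcharge: 10% of £346,380 = £34,638
Total penalty: £346,380 + £34,638 = £381,018

Penalty: £381,018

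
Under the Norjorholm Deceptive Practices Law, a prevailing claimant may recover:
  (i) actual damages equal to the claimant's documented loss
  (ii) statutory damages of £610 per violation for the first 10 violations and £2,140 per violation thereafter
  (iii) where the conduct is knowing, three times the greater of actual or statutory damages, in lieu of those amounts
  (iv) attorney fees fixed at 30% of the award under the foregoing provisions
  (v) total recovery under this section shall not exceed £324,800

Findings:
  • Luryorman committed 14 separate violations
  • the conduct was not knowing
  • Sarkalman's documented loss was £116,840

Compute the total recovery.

First 10 violations: 10 × £610 = £6,100
Remaining violations: (14 − 10) × £2,140 = £8,560
Statutory damages: £6,100 + £8,560 = £14,660
Conduct not knowing: the in-lieu enhancement does not apply.
Actual plus statutory damages: £116,840 + £14,660 = £131,500
Attorney fees: 30% of £131,500 = £39,450
Total before cap: £131,500 + £39,450 = £170,950
Cap at £324,800: £170,950 is within the cap, no reduction.

£170,950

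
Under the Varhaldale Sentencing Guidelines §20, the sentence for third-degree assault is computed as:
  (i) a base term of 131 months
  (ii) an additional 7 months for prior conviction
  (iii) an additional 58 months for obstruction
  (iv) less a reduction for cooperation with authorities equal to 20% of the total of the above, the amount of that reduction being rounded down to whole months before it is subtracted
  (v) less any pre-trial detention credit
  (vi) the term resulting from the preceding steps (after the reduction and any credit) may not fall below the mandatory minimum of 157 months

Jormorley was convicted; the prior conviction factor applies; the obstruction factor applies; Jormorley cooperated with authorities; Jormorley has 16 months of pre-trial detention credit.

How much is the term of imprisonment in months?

157 months

Prior conviction enhancement: +7 months
Obstruction enhancement: +58 months
Adjusted term: 131 months + 7 months + 58 months = 196 months
Cooperation with authorities reduction: 20% of 196 months = 39 months (rounded down)
After reduction: 196 − 39 = 157 months
Less pre-trial detention credit: 157 months − 16 months = 141 months
Minimum 157 months: 141 months is below the minimum → 157 months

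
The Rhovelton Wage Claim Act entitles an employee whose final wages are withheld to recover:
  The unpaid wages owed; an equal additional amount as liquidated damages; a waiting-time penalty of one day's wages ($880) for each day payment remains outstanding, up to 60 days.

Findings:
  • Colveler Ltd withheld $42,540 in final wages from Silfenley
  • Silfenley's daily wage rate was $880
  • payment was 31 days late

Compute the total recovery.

Liquidated damages (equal amount): $42,540
Penalty days: min(31, 60) = 31
Waiting-time penalty: 31 × $880 = $27,280
Total award: $42,540 + $42,540 + $27,280 = $112,360

$112,360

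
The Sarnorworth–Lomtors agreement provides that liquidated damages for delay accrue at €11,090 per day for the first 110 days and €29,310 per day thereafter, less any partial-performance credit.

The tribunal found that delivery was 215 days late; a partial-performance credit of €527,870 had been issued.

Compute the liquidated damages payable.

€3,769,580

First 110 days: 110 × €11,090 = €1,219,900
Remaining days: (215 − 110) × €29,310 = €3,077,550
Accrued per-day damages: €1,219,900 + €3,077,550 = €4,297,450
Less partial-performance credit: €4,297,450 − €527,870 = €3,769,580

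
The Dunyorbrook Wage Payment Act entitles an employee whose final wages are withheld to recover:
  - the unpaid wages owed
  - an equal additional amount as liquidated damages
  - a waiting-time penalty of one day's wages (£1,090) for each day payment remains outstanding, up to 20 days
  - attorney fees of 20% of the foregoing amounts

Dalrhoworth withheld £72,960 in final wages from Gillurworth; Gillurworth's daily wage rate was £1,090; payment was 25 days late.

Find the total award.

Liquidated damages (equal amount): £72,960
Penalty days: min(25, 20) = 20
Waiting-time penalty: 20 × £1,090 = £21,800
Subtotal: £72,960 + £72,960 + £21,800 = £167,720
Attorney fees: 20% of £167,720 = £33,544
Total award: £167,720 + £33,544 = £201,264

£201,264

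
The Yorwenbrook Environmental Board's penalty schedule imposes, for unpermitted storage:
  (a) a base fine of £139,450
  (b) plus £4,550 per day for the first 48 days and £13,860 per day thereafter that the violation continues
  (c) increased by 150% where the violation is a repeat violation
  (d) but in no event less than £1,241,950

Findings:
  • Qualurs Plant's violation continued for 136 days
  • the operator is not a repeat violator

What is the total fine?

First 48 days: 48 × £4,550 = £218,400
Remaining days: (136 − 48) × £13,860 = £1,219,680
Per-day component: £218,400 + £1,219,680 = £1,438,080
Base plus per-day: £139,450 + £1,438,080 = £1,577,530
The operator is not a repeat violator: no 150% increase.
Minimum £1,241,950: £1,577,530 meets the minimum, no increase.

£1,577,530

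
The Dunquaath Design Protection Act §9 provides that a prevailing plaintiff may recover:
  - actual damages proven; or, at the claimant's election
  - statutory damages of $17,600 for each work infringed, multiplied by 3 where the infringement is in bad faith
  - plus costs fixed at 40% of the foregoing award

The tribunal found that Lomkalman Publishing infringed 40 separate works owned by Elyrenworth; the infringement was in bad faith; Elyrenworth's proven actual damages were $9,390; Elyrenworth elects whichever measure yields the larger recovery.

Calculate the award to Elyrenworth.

Award: $2,956,800

Statutory damages: 40 × $17,600 = $704,000
Trebled: 3 × $704,000 = $2,112,000
Greater of actual damages ($9,390) or enhanced statutory damages ($2,112,000): $2,112,000
Costs: 40% of $2,112,000 = $844,800
Award plus costs: $2,112,000 + $844,800 = $2,956,800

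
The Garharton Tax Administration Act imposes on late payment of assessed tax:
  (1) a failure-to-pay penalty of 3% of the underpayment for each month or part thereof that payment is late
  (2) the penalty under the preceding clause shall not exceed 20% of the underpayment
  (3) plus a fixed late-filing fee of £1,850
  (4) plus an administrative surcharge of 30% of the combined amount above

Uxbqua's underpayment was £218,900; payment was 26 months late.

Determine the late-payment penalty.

Accrued rate: 3% × 26 = 78%, capped at 20% → 20%
Failure-to-pay penalty: 20% of £218,900 = £43,780
Penalty before surcharge: £43,780 + £1,850 = £45,630
Administrative surcharge: 30% of £45,630 = £13,689
Total penalty: £45,630 + £13,689 = £59,319

£59,319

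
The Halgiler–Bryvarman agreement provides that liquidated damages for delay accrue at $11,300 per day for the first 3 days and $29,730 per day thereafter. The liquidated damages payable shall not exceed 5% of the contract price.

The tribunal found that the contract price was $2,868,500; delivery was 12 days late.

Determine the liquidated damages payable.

First 3 days: 3 × $11,300 = $33,900
Remaining days: (12 − 3) × $29,730 = $267,570
Accrued per-day damages: $33,900 + $267,570 = $301,470
Cap: 5% of $2,868,500 = $143,425
Cap at $143,425: $301,470 exceeds the cap → $143,425

$143,425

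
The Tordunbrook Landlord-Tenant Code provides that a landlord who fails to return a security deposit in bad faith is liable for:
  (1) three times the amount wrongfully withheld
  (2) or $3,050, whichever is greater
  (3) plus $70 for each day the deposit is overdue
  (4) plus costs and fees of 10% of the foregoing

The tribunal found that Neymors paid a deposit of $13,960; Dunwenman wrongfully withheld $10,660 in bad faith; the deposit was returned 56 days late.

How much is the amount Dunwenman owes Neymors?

Trebled: 3 × $10,660 = $31,980
Minimum $3,050: $31,980 meets the minimum, no increase.
Late-return penalty: 56 × $70 = $3,920
Damages plus late penalty: $31,980 + $3,920 = $35,900
Costs and fees: 10% of $35,900 = $3,590
Total recovery: $35,900 + $3,590 = $39,490

$39,490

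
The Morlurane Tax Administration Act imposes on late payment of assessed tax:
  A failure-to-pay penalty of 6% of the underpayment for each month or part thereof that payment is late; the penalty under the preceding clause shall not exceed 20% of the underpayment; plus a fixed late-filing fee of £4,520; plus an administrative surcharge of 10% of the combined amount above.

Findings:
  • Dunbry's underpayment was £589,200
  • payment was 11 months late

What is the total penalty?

£134,596

Accrued rate: 6% × 11 = 66%, capped at 20% → 20%
Failure-to-pay penalty: 20% of £589,200 = £117,840
Penalty before surcharge: £117,840 + £4,520 = £122,360
Administrative surcharge: 10% of £122,360 = £12,236
Total penalty: £122,360 + £12,236 = £134,596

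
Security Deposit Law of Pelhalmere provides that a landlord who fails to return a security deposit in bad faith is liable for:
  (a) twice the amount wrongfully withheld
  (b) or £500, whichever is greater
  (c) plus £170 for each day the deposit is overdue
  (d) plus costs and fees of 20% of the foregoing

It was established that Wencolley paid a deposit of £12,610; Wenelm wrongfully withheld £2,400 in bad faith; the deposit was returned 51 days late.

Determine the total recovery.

£16,164

Doubled: 2 × £2,400 = £4,800
Minimum £500: £4,800 meets the minimum, no increase.
Late-return penalty: 51 × £170 = £8,670
Damages plus late penalty: £4,800 + £8,670 = £13,470
Costs and fees: 20% of £13,470 = £2,694
Total recovery: £13,470 + £2,694 = £16,164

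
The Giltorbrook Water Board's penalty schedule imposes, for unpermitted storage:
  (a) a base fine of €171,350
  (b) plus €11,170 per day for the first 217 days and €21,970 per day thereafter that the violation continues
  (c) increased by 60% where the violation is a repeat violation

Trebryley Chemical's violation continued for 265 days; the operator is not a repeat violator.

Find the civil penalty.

First 217 days: 217 × €11,170 = €2,423,890
Remaining days: (265 − 217) × €21,970 = €1,054,560
Per-day component: €2,423,890 + €1,054,560 = €3,478,450
Base plus per-day: €171,350 + €3,478,450 = €3,649,800
The operator is not a repeat violator: no 60% increase.

€3,649,800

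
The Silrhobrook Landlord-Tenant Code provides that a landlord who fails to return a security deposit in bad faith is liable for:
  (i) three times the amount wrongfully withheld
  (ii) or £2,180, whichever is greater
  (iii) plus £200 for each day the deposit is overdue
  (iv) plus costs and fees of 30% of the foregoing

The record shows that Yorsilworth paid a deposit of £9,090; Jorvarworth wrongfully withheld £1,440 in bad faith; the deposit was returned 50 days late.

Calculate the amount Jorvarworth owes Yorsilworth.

Trebled: 3 × £1,440 = £4,320
Minimum £2,180: £4,320 meets the minimum, no increase.
Late-return penalty: 50 × £200 = £10,000
Damages plus late penalty: £4,320 + £10,000 = £14,320
Costs and fees: 30% of £14,320 = £4,296
Total recovery: £14,320 + £4,296 = £18,616

£18,616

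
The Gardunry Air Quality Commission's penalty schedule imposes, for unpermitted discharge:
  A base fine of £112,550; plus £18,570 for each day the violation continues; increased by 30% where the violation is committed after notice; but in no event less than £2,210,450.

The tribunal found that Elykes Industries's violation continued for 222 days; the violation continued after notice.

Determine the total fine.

£5,505,617

Per-day component: 222 × £18,570 = £4,122,540
Base plus per-day: £112,550 + £4,122,540 = £4,235,090
Enhancement: 30% of £4,235,090 = £1,270,527
Enhanced fine: £4,235,090 + £1,270,527 = £5,505,617
Minimum £2,210,450: £5,505,617 meets the minimum, no increase.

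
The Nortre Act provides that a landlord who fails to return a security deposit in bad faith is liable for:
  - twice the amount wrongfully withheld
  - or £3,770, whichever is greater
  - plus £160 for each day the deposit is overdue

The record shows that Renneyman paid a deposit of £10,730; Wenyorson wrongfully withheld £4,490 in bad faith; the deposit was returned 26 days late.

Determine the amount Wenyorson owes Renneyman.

Doubled: 2 × £4,490 = £8,980
Minimum £3,770: £8,980 meets the minimum, no increase.
Late-return penalty: 26 × £160 = £4,160
Damages plus late penalty: £8,980 + £4,160 = £13,140

Recovery: £13,140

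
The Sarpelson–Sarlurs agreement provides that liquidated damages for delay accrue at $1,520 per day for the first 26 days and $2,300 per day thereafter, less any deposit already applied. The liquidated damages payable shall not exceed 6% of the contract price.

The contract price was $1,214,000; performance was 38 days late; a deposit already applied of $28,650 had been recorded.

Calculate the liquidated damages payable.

First 26 days: 26 × $1,520 = $39,520
Remaining days: (38 − 26) × $2,300 = $27,600
Accrued per-day damages: $39,520 + $27,600 = $67,120
Less deposit already applied: $67,120 − $28,650 = $38,470
Cap: 6% of $1,214,000 = $72,840
Cap at $72,840: $38,470 is within the cap, no reduction.

$38,470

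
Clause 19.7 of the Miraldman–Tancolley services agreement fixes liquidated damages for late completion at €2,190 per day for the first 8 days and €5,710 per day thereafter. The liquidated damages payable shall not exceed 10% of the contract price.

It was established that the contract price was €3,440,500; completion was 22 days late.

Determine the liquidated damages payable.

€97,460

First 8 days: 8 × €2,190 = €17,520
Remaining days: (22 − 8) × €5,710 = €79,940
Accrued per-day damages: €17,520 + €79,940 = €97,460
Cap: 10% of €3,440,500 = €344,050
Cap at €344,050: €97,460 is within the cap, no reduction.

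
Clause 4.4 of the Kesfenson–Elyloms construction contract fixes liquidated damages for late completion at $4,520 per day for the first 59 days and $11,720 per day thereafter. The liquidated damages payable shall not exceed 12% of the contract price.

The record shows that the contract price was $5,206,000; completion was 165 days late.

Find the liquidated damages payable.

First 59 days: 59 × $4,520 = $266,680
Remaining days: (165 − 59) × $11,720 = $1,242,320
Accrued per-day damages: $266,680 + $1,242,320 = $1,509,000
Cap: 12% of $5,206,000 = $624,720
Cap at $624,720: $1,509,000 exceeds the cap → $624,720

$624,720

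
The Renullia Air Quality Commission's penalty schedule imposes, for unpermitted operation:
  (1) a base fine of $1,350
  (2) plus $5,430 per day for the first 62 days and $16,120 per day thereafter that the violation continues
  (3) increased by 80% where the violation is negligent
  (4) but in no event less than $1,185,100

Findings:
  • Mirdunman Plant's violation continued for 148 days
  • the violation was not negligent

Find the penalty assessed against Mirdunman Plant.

$1,724,330

First 62 days: 62 × $5,430 = $336,660
Remaining days: (148 − 62) × $16,120 = $1,386,320
Per-day component: $336,660 + $1,386,320 = $1,722,980
Base plus per-day: $1,350 + $1,722,980 = $1,724,330
The violation was not negligent: no 80% increase.
Minimum $1,185,100: $1,724,330 meets the minimum, no increase.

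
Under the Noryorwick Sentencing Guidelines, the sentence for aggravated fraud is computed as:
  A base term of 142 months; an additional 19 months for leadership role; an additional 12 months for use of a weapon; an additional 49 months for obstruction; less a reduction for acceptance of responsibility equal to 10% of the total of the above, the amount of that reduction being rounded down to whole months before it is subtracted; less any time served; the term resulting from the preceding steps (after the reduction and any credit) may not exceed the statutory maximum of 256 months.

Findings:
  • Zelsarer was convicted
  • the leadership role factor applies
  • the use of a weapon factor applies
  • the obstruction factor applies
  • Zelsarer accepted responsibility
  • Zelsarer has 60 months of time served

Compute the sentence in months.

Sentence: 140 months

Leadership role enhancement: +19 months
Use of a weapon enhancement: +12 months
Obstruction enhancement: +49 months
Adjusted term: 142 months + 19 months + 12 months + 49 months = 222 months
Acceptance of responsibility reduction: 10% of 222 months = 22 months (rounded down)
After reduction: 222 − 22 = 200 months
Less time served: 200 months − 60 months = 140 months
Cap at 256 months: 140 months is within the cap, no reduction.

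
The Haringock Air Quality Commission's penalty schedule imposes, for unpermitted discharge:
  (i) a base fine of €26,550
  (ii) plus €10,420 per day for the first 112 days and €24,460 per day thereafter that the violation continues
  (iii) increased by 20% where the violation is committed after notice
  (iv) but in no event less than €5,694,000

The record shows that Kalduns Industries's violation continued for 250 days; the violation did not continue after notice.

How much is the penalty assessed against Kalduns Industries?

First 112 days: 112 × €10,420 = €1,167,040
Remaining days: (250 − 112) × €24,460 = €3,375,480
Per-day component: €1,167,040 + €3,375,480 = €4,542,520
Base plus per-day: €26,550 + €4,542,520 = €4,569,070
The violation did not continue after notice: no 20% increase.
Minimum €5,694,000: €4,569,070 is below the minimum → €5,694,000

€5,694,000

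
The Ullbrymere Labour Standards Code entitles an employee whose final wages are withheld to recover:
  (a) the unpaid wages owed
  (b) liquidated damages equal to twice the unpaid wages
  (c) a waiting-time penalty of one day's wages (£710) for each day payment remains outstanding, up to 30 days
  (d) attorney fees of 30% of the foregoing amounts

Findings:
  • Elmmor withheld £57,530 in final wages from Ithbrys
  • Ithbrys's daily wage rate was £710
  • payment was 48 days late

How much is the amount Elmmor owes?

Total award: £252,057

Doubled: 2 × £57,530 = £115,060
Penalty days: min(48, 30) = 30
Waiting-time penalty: 30 × £710 = £21,300
Subtotal: £57,530 + £115,060 + £21,300 = £193,890
Attorney fees: 30% of £193,890 = £58,167
Total award: £193,890 + £58,167 = £252,057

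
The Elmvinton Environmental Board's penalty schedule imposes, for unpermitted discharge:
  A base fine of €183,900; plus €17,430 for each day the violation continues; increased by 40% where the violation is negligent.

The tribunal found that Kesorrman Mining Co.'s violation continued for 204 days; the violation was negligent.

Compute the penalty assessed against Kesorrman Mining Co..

Per-day component: 204 × €17,430 = €3,555,720
Base plus per-day: €183,900 + €3,555,720 = €3,739,620
Enhancement: 40% of €3,739,620 = €1,495,848
Enhanced fine: €3,739,620 + €1,495,848 = €5,235,468

€5,235,468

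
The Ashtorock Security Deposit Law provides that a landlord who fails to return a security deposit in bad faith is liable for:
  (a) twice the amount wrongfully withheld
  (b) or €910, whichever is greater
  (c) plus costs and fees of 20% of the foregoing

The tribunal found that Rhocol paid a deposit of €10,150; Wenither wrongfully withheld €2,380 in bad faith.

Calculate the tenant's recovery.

Doubled: 2 × €2,380 = €4,760
Minimum €910: €4,760 meets the minimum, no increase.
Costs and fees: 20% of €4,760 = €952
Total recovery: €4,760 + €952 = €5,712

€5,712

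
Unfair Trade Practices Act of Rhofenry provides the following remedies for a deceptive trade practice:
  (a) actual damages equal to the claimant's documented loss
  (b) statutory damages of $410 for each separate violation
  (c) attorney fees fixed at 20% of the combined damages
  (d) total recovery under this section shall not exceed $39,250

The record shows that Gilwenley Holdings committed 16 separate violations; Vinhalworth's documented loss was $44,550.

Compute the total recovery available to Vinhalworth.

Total recovery: $39,250

Statutory damages: 16 × $410 = $6,560
Combined damages: $44,550 + $6,560 = $51,110
Attorney fees: 20% of $51,110 = $10,222
Total before cap: $51,110 + $10,222 = $61,332
Cap at $39,250: $61,332 exceeds the cap → $39,250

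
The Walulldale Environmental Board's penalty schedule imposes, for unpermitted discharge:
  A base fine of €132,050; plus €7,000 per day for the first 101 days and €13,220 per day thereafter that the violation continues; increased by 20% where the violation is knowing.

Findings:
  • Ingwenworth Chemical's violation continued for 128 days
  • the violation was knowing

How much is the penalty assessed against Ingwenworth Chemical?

€1,435,188

First 101 days: 101 × €7,000 = €707,000
Remaining days: (128 − 101) × €13,220 = €356,940
Per-day component: €707,000 + €356,940 = €1,063,940
Base plus per-day: €132,050 + €1,063,940 = €1,195,990
Enhancement: 20% of €1,195,990 = €239,198
Enhanced fine: €1,195,990 + €239,198 = €1,435,188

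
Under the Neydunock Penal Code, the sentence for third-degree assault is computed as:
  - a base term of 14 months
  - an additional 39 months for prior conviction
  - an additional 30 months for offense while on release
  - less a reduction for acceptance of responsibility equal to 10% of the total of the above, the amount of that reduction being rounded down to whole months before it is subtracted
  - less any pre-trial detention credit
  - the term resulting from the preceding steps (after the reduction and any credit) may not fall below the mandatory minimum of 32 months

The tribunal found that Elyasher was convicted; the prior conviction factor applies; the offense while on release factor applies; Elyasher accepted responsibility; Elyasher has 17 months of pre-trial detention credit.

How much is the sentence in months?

58 months

Prior conviction enhancement: +39 months
Offense while on release enhancement: +30 months
Adjusted term: 14 months + 39 months + 30 months = 83 months
Acceptance of responsibility reduction: 10% of 83 months = 8 months (rounded down)
After reduction: 83 − 8 = 75 months
Less pre-trial detention credit: 75 months − 17 months = 58 months
Minimum 32 months: 58 months meets the minimum, no increase.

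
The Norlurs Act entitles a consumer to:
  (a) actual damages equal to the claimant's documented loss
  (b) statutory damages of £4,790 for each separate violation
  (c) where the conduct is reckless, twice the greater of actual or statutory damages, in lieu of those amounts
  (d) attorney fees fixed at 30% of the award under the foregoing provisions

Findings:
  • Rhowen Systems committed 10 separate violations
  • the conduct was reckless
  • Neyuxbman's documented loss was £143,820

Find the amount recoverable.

Statutory damages: 10 × £4,790 = £47,900
Greater of actual damages (£143,820) or statutory damages (£47,900): £143,820
Doubled: 2 × £143,820 = £287,640
Attorney fees: 30% of £287,640 = £86,292
Total recovery: £287,640 + £86,292 = £373,932

£373,932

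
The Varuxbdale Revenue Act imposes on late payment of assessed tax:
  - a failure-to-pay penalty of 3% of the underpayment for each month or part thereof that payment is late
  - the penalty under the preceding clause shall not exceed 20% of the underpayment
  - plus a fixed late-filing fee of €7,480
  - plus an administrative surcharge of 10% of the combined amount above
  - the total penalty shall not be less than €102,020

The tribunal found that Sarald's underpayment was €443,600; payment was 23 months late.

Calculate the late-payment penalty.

€105,820

Accrued rate: 3% × 23 = 69%, capped at 20% → 20%
Failure-to-pay penalty: 20% of €443,600 = €88,720
Penalty before surcharge: €88,720 + €7,480 = €96,200
Administrative surcharge: 10% of €96,200 = €9,620
Total penalty: €96,200 + €9,620 = €105,820
Minimum €102,020: €105,820 meets the minimum, no increase.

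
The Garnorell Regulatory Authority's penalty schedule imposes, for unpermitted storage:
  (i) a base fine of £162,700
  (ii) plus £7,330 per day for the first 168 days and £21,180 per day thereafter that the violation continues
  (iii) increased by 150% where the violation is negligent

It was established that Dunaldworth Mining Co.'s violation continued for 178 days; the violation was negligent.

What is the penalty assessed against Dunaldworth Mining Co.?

First 168 days: 168 × £7,330 = £1,231,440
Remaining days: (178 − 168) × £21,180 = £211,800
Per-day component: £1,231,440 + £211,800 = £1,443,240
Base plus per-day: £162,700 + £1,443,240 = £1,605,940
Enhancement: 150% of £1,605,940 = £2,408,910
Enhanced fine: £1,605,940 + £2,408,910 = £4,014,850

£4,014,850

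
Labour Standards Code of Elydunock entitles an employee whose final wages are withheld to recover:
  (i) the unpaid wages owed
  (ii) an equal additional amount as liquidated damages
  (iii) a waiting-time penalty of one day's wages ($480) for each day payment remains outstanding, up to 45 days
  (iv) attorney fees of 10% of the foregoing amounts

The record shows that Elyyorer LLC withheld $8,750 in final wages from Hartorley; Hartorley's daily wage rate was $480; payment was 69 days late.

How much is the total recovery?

Liquidated damages (equal amount): $8,750
Penalty days: min(69, 45) = 45
Waiting-time penalty: 45 × $480 = $21,600
Subtotal: $8,750 + $8,750 + $21,600 = $39,100
Attorney fees: 10% of $39,100 = $3,910
Total award: $39,100 + $3,910 = $43,010

$43,010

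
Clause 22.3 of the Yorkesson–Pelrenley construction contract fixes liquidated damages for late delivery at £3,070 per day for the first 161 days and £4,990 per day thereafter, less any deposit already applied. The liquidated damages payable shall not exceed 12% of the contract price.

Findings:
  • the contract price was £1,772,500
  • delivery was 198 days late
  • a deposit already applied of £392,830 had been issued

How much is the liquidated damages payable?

Liquidated damages: £212,700

First 161 days: 161 × £3,070 = £494,270
Remaining days: (198 − 161) × £4,990 = £184,630
Accrued per-day damages: £494,270 + £184,630 = £678,900
Less deposit already applied: £678,900 − £392,830 = £286,070
Cap: 12% of £1,772,500 = £212,700
Cap at £212,700: £286,070 exceeds the cap → £212,700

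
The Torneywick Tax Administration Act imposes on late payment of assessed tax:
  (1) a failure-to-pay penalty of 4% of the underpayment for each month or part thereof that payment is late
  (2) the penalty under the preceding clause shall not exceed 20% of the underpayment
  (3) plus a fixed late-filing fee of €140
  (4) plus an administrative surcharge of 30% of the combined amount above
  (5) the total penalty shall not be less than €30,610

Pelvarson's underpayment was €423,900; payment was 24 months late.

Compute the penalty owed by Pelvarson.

€110,396

Accrued rate: 4% × 24 = 96%, capped at 20% → 20%
Failure-to-pay penalty: 20% of €423,900 = €84,780
Penalty before surcharge: €84,780 + €140 = €84,920
Administrative surcharge: 30% of €84,920 = €25,476
Total penalty: €84,920 + €25,476 = €110,396
Minimum €30,610: €110,396 meets the minimum, no increase.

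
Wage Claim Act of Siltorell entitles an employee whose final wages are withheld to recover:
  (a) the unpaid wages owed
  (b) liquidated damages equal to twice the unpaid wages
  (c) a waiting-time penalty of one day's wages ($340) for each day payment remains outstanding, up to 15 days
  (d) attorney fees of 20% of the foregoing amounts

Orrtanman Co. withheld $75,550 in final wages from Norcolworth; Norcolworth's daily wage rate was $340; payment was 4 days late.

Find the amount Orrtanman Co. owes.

$273,612

Doubled: 2 × $75,550 = $151,100
Penalty days: min(4, 15) = 4
Waiting-time penalty: 4 × $340 = $1,360
Subtotal: $75,550 + $151,100 + $1,360 = $228,010
Attorney fees: 20% of $228,010 = $45,602
Total award: $228,010 + $45,602 = $273,612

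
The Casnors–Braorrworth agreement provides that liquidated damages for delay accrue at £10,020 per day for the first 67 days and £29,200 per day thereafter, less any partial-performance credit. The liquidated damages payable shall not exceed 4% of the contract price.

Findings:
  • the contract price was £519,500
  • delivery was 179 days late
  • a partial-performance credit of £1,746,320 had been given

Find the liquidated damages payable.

First 67 days: 67 × £10,020 = £671,340
Remaining days: (179 − 67) × £29,200 = £3,270,400
Accrued per-day damages: £671,340 + £3,270,400 = £3,941,740
Less partial-performance credit: £3,941,740 − £1,746,320 = £2,195,420
Cap: 4% of £519,500 = £20,780
Cap at £20,780: £2,195,420 exceeds the cap → £20,780

£20,780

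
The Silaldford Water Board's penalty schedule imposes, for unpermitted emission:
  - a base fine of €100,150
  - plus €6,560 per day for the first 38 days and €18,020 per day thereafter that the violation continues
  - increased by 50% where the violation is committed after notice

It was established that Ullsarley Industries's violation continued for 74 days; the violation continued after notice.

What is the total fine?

First 38 days: 38 × €6,560 = €249,280
Remaining days: (74 − 38) × €18,020 = €648,720
Per-day component: €249,280 + €648,720 = €898,000
Base plus per-day: €100,150 + €898,000 = €998,150
Enhancement: 50% of €998,150 = €499,075
Enhanced fine: €998,150 + €499,075 = €1,497,225

€1,497,225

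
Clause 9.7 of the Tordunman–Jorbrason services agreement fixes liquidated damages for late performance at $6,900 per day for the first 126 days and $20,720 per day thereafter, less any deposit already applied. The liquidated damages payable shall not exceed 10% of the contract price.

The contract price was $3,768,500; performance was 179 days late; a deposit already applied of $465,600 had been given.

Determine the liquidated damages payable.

$376,850

First 126 days: 126 × $6,900 = $869,400
Remaining days: (179 − 126) × $20,720 = $1,098,160
Accrued per-day damages: $869,400 + $1,098,160 = $1,967,560
Less deposit already applied: $1,967,560 − $465,600 = $1,501,960
Cap: 10% of $3,768,500 = $376,850
Cap at $376,850: $1,501,960 exceeds the cap → $376,850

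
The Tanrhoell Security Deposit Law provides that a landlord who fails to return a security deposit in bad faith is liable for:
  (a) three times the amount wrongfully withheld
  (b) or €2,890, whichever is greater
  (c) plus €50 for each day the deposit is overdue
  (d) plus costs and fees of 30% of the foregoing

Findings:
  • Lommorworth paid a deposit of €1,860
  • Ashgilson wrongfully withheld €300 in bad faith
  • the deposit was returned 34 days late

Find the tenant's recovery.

Trebled: 3 × €300 = €900
Minimum €2,890: €900 is below the minimum → €2,890
Late-return penalty: 34 × €50 = €1,700
Damages plus late penalty: €2,890 + €1,700 = €4,590
Costs and fees: 30% of €4,590 = €1,377
Total recovery: €4,590 + €1,377 = €5,967

€5,967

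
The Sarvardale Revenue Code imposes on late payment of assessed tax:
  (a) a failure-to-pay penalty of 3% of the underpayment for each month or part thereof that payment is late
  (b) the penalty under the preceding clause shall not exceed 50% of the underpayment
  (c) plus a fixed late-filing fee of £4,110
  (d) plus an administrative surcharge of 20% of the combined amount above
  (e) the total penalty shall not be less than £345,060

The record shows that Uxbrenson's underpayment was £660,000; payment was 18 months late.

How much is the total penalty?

£400,932

Accrued rate: 3% × 18 = 54%, capped at 50% → 50%
Failure-to-pay penalty: 50% of £660,000 = £330,000
Penalty before surcharge: £330,000 + £4,110 = £334,110
Administrative surcharge: 20% of £334,110 = £66,822
Total penalty: £334,110 + £66,822 = £400,932
Minimum £345,060: £400,932 meets the minimum, no increase.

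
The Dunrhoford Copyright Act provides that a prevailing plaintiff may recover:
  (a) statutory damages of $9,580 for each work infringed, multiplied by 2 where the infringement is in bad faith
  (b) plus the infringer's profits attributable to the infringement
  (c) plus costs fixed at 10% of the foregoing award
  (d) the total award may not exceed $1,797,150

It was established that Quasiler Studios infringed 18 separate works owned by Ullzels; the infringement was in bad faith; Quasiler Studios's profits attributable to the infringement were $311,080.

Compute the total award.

Statutory damages: 18 × $9,580 = $172,440
Doubled: 2 × $172,440 = $344,880
Combined award: $344,880 + $311,080 = $655,960
Costs: 10% of $655,960 = $65,596
Award plus costs: $655,960 + $65,596 = $721,556
Cap at $1,797,150: $721,556 is within the cap, no reduction.

$721,556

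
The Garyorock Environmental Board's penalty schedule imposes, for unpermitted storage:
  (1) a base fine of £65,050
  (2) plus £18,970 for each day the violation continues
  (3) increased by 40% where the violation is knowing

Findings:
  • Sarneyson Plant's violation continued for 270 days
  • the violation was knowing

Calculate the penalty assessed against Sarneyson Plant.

£7,261,730

Per-day component: 270 × £18,970 = £5,121,900
Base plus per-day: £65,050 + £5,121,900 = £5,186,950
Enhancement: 40% of £5,186,950 = £2,074,780
Enhanced fine: £5,186,950 + £2,074,780 = £7,261,730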